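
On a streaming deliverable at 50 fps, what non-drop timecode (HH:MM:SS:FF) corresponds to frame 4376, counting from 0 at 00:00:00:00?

00:01:27:26

4376 ÷ 50 = 87 full seconds, remainder 26 frames.
87 s = 0 h 1 min 27 s.
Timecode: 00:01:27:26.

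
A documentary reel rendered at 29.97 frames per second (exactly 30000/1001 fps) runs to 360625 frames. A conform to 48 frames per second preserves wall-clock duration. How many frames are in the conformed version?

Target frames = source frames × (target rate / source rate) = 360625 × (48)/(30000/1001) = 360625 × 1001/625 = 577577.

577577 frames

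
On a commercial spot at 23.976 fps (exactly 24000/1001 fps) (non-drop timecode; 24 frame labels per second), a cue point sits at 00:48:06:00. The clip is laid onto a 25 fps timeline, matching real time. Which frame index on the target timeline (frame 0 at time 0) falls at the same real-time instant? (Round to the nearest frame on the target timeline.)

frame 72222

Source frame index: (0×3600 + 48×60 + 6) × 24 + 0 = 69264.
Real time: 69264 / (24000/1001) = 1444443/500 s.
Target frame: (1444443/500) × (25) = 1444443/20 ≈ 72222.150 → 72222.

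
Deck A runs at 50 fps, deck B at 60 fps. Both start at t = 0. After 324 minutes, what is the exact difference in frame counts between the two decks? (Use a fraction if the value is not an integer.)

324 min = 19440 s.
A emits 50 × 19440 = 972000 frames; B emits 60 × 19440 = 1166400.
Difference = 194400 frames; B is ahead of A.

194400 frames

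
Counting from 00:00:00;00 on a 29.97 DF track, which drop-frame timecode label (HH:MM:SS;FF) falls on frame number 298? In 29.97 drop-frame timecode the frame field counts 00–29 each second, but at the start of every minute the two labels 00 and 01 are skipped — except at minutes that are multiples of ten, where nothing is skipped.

Each 10-minute DF block holds 10 × 60 × 30 − 9 × 2 = 17982 frames. 298 ÷ 17982 → 0 full blocks, remainder 298.
Within the partial block the first minute is 1800 frames and each further minute 1798, so 0 further minute boundaries passed. Total skipped labels = 18 × 0 + 2 × 0 = 0.
Non-drop label index = 298 + 0 = 298; at 30 labels/s that is 00:00:09:28, i.e. DF 00:00:09;28.

00:00:09;28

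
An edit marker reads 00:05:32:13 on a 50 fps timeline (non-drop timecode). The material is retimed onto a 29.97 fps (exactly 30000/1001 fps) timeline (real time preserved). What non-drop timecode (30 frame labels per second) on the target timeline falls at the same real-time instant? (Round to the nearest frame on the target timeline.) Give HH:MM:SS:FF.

00:05:31:28

Source frame index: (0×3600 + 5×60 + 32) × 50 + 13 = 16613.
Real time: 16613 / (50) = 16613/50 s.
Target frame: (16613/50) × (30000/1001) = 9967800/1001 ≈ 9957.842 → 9958.
At 30 labels/s: frame 9958 → 00:05:31:28.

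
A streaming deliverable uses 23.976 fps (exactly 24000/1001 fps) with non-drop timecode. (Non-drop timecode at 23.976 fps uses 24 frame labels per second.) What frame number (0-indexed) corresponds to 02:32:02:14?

Total seconds to the label: (2 × 3600 + 32 × 60 + 2) = 9122.
Frame index = 9122 × 24 + 14 = 218942.

218942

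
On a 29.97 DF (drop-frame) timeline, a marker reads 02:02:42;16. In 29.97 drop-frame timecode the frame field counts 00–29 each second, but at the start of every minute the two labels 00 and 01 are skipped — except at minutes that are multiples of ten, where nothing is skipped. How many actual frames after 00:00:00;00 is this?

Complete 10-minute blocks: 12, each 17982 frames → 215784.
Remaining 2 whole minutes in the current block: 1800 + 1 × 1798 = 3598 frames.
Within the current minute: 42 × 30 + 16 − 2 = 1274 (labels ;00/;01 skipped at this minute). Total = 215784 + 3598 + 1274 = 220656.

220656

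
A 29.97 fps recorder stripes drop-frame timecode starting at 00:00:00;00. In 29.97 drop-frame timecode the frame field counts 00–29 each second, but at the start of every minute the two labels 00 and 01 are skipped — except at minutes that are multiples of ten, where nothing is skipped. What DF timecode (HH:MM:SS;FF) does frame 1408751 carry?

13:03:25;11

Ten DF minutes hold 17982 frames, so frame 1408751 lies in block 78 (frames 1402596–1420577) with 6155 frames into that block.
The block's first minute is 1800 frames and the rest 1798 each; 6155 frames reaches minute 3, so 78 × 18 + 3 × 2 = 1410 labels have been skipped so far.
Adding those back, label number 1408751 + 1410 = 1410161 at 30 labels/s is 47005 s + 11 f = 13 h 3 min 25 s frame 11, i.e. 13:03:25;11.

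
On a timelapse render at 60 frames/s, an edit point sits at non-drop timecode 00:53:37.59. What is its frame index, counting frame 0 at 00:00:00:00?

Total seconds to the label: (0 × 3600 + 53 × 60 + 37) = 3217.
Frame index = 3217 × 60 + 59 = 193079.

frame 193079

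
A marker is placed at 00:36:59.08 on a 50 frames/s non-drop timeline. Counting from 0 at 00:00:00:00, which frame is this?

Total seconds to the label: (0 × 3600 + 36 × 60 + 59) = 2219.
Frame index = 2219 × 50 + 8 = 110958.

frame 110958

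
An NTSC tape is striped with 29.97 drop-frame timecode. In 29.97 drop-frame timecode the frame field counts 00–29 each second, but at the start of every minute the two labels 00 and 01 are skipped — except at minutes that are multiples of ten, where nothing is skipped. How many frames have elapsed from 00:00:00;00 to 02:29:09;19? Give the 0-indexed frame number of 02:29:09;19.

Complete 10-minute blocks: 14, each 17982 frames → 251748.
Remaining 9 whole minutes in the current block: 1800 + 8 × 1798 = 16184 frames.
Within the current minute: 9 × 30 + 19 − 2 = 287 (labels ;00/;01 skipped at this minute). Total = 251748 + 16184 + 287 = 268219.

268219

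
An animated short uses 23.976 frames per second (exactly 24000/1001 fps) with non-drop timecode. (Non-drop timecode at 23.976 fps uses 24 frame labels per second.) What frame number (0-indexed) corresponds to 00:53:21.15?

Total seconds to the label: (0 × 3600 + 53 × 60 + 21) = 3201.
Frame index = 3201 × 24 + 15 = 76839.

frame 76839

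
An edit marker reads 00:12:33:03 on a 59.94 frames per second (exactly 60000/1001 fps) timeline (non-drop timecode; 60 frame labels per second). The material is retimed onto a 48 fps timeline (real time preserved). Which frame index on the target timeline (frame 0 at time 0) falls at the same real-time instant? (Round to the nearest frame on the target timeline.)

frame 36183

Source frame index: (0×3600 + 12×60 + 33) × 60 + 3 = 45183.
Real time: 45183 / (60000/1001) = 15076061/20000 s.
Target frame: (15076061/20000) × (48) = 45228183/1250 ≈ 36182.546 → 36183.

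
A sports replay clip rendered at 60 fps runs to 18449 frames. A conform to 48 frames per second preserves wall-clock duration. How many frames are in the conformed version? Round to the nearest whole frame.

Frames at target rate = 18449 × (48) / (60) = 73796/5 ≈ 14759.200.
Nearest whole frame: 14759.

14759 frames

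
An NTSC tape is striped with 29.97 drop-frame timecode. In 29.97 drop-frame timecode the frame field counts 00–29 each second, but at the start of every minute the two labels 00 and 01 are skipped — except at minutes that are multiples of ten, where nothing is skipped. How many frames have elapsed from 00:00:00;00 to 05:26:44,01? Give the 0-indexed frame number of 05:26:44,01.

Complete 10-minute blocks: 32, each 17982 frames → 575424.
Remaining 6 whole minutes in the current block: 1800 + 5 × 1798 = 10790 frames.
Within the current minute: 44 × 30 + 1 − 2 = 1319 (labels ;00/;01 skipped at this minute). Total = 575424 + 10790 + 1319 = 587533.

587533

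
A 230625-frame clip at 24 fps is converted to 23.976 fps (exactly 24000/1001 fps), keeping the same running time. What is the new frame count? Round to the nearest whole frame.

Frames at target rate = 230625 × (24000/1001) / (24) = 230625000/1001 ≈ 230394.605.
Nearest whole frame: 230395.

230395 frames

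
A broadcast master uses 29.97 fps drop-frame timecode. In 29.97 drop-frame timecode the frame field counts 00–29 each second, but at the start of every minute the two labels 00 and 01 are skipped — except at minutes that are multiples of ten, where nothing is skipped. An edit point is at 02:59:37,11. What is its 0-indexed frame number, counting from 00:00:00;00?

Complete 10-minute blocks: 17, each 17982 frames → 305694.
Remaining 9 whole minutes in the current block: 1800 + 8 × 1798 = 16184 frames.
Within the current minute: 37 × 30 + 11 − 2 = 1119 (labels ;00/;01 skipped at this minute). Total = 305694 + 16184 + 1119 = 322997.

322997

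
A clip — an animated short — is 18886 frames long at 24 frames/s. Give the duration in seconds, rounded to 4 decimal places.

Running time = 18886 × 1/24 = 9443/12 s ≈ 786.9167 s.

786.9167 seconds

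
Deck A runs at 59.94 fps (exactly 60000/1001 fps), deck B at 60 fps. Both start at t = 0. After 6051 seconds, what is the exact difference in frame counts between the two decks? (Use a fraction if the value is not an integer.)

363060/1001 frames

A emits 60000/1001 × 6051 = 363060000/1001 frames; B emits 60 × 6051 = 363060.
Difference = 363060/1001 frames (≈ 362.6973); B is ahead of A.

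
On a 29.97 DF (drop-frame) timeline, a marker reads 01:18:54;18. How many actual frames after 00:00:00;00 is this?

141896

Complete 10-minute blocks: 7, each 17982 frames → 125874.
Remaining 8 whole minutes in the current block: 1800 + 7 × 1798 = 14386 frames.
Within the current minute: 54 × 30 + 18 − 2 = 1636 (labels ;00/;01 skipped at this minute). Total = 125874 + 14386 + 1636 = 141896.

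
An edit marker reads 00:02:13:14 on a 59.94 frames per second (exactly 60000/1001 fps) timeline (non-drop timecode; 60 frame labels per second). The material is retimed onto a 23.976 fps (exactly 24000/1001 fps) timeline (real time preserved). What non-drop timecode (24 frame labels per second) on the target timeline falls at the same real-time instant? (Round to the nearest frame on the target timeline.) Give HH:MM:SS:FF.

00:02:13:06

Source frame index: (0×3600 + 2×60 + 13) × 60 + 14 = 7994.
Real time: 7994 / (60000/1001) = 4000997/30000 s.
Target frame: (4000997/30000) × (24000/1001) = 15988/5 ≈ 3197.600 → 3198.
At 24 labels/s: frame 3198 → 00:02:13:06.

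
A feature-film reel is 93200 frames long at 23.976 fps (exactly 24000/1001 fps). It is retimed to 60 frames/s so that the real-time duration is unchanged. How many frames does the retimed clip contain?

Target frames = source frames × (target rate / source rate) = 93200 × (60)/(24000/1001) = 93200 × 1001/400 = 233233.

233233 frames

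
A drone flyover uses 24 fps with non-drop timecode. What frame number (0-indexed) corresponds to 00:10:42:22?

15430

Total seconds to the label: (0 × 3600 + 10 × 60 + 42) = 642.
Frame index = 642 × 24 + 22 = 15430.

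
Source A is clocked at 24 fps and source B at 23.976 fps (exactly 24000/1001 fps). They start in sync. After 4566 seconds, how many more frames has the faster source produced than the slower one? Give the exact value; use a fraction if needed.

A emits 24 × 4566 = 109584 frames; B emits 24000/1001 × 4566 = 109584000/1001.
Difference = 109584/1001 frames (≈ 109.4745); B is behind A.

109584/1001 frames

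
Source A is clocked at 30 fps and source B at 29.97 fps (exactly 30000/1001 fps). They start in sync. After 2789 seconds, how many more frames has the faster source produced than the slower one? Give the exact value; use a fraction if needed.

A emits 30 × 2789 = 83670 frames; B emits 30000/1001 × 2789 = 83670000/1001.
Difference = 83670/1001 frames (≈ 83.5864); B is behind A.

83670/1001 frames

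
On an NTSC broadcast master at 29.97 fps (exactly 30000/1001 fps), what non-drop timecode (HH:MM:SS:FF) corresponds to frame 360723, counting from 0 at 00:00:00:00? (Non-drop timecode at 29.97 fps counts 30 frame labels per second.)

03:20:24:03

360723 ÷ 30 = 12024 full seconds, remainder 3 frames.
12024 s = 3 h 20 min 24 s.
Timecode: 03:20:24:03.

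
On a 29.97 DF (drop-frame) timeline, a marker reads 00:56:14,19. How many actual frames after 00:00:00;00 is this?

Complete 10-minute blocks: 5, each 17982 frames → 89910.
Remaining 6 whole minutes in the current block: 1800 + 5 × 1798 = 10790 frames.
Within the current minute: 14 × 30 + 19 − 2 = 437 (labels ;00/;01 skipped at this minute). Total = 89910 + 10790 + 437 = 101137.

101137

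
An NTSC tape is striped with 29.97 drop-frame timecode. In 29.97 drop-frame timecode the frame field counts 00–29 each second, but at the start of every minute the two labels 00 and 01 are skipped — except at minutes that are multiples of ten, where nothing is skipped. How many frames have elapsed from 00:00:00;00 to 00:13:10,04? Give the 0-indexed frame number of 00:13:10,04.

23680

As if non-drop at 30 labels/s: (0 × 3600 + 13 × 60 + 10) × 30 + 4 = 23704.
Minute boundaries passed: 13; those not divisible by 10: 13 − 1 = 12; dropped labels = 2 × 12 = 24.
Actual frame index = 23704 − 24 = 23680.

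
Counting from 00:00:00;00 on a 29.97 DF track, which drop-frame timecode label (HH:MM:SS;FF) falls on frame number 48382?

00:26:54;10

Each 10-minute DF block holds 10 × 60 × 30 − 9 × 2 = 17982 frames. 48382 ÷ 17982 → 2 full blocks, remainder 12418.
Within the partial block the first minute is 1800 frames and each further minute 1798, so 6 further minute boundaries passed. Total skipped labels = 18 × 2 + 2 × 6 = 48.
Non-drop label index = 48382 + 48 = 48430; at 30 labels/s that is 00:26:54:10, i.e. DF 00:26:54;10.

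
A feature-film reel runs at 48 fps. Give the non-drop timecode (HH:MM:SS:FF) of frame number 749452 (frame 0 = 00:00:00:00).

749452 ÷ 48 = 15613 full seconds, remainder 28 frames.
15613 s = 4 h 20 min 13 s.
Timecode: 04:20:13:28.

04:20:13:28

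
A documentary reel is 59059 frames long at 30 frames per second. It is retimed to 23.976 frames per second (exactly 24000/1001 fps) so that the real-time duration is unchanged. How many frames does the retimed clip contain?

47200 frames

Target frames = source frames × (target rate / source rate) = 59059 × (24000/1001)/(30) = 59059 × 800/1001 = 47200.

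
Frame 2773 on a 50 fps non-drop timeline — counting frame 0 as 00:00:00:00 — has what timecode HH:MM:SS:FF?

2773 ÷ 50 = 55 full seconds, remainder 23 frames.
55 s = 0 h 0 min 55 s.
Timecode: 00:00:55:23.

00:00:55:23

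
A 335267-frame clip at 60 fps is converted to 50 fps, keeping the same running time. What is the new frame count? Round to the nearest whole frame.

279389 frames

Frames at target rate = 335267 × (50) / (60) = 1676335/6 ≈ 279389.167.
Nearest whole frame: 279389.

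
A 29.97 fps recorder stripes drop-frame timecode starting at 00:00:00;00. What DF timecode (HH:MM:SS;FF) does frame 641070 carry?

05:56:30;12

Ten DF minutes hold 17982 frames, so frame 641070 lies in block 35 (frames 629370–647351) with 11700 frames into that block.
The block's first minute is 1800 frames and the rest 1798 each; 11700 frames reaches minute 6, so 35 × 18 + 6 × 2 = 642 labels have been skipped so far.
Adding those back, label number 641070 + 642 = 641712 at 30 labels/s is 21390 s + 12 f = 5 h 56 min 30 s frame 12, i.e. 05:56:30;12.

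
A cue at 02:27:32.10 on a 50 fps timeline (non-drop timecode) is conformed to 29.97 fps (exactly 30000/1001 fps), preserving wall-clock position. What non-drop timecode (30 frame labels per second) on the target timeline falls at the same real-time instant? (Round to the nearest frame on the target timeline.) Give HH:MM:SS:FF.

02:27:23:11

Source frame index: (2×3600 + 27×60 + 32) × 50 + 10 = 442610.
Real time: 442610 / (50) = 44261/5 s.
Target frame: (44261/5) × (30000/1001) = 37938000/143 ≈ 265300.699 → 265301.
At 30 labels/s: frame 265301 → 02:27:23:11.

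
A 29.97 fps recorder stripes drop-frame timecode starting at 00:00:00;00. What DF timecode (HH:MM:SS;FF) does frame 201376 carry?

01:51:59;06

Ten DF minutes hold 17982 frames, so frame 201376 lies in block 11 (frames 197802–215783) with 3574 frames into that block.
The block's first minute is 1800 frames and the rest 1798 each; 3574 frames reaches minute 1, so 11 × 18 + 1 × 2 = 200 labels have been skipped so far.
Adding those back, label number 201376 + 200 = 201576 at 30 labels/s is 6719 s + 6 f = 1 h 51 min 59 s frame 6, i.e. 01:51:59;06.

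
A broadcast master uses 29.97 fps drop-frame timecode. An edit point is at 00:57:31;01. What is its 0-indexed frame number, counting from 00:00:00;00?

Complete 10-minute blocks: 5, each 17982 frames → 89910.
Remaining 7 whole minutes in the current block: 1800 + 6 × 1798 = 12588 frames.
Within the current minute: 31 × 30 + 1 − 2 = 929 (labels ;00/;01 skipped at this minute). Total = 89910 + 12588 + 929 = 103427.

103427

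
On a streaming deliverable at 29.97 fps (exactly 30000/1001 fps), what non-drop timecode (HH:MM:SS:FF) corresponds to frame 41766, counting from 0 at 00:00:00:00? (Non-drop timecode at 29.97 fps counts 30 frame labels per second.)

00:23:12:06

41766 ÷ 30 = 1392 full seconds, remainder 6 frames.
1392 s = 0 h 23 min 12 s.
Timecode: 00:23:12:06.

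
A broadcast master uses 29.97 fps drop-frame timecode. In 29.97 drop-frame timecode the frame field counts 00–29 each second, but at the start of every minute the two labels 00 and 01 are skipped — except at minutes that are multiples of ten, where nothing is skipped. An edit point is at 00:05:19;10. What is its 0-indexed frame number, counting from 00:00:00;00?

9570

As if non-drop at 30 labels/s: (0 × 3600 + 5 × 60 + 19) × 30 + 10 = 9580.
Minute boundaries passed: 5; those not divisible by 10: 5 − 0 = 5; dropped labels = 2 × 5 = 10.
Actual frame index = 9580 − 10 = 9570.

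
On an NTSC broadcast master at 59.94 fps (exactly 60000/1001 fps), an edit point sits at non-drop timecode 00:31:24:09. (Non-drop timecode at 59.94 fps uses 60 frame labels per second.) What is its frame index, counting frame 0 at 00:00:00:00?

Total seconds to the label: (0 × 3600 + 31 × 60 + 24) = 1884.
Frame index = 1884 × 60 + 9 = 113049.

113049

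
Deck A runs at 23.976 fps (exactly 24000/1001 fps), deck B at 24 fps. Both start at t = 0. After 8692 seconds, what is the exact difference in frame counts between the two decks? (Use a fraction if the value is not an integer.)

A emits 24000/1001 × 8692 = 208608000/1001 frames; B emits 24 × 8692 = 208608.
Difference = 208608/1001 frames (≈ 208.3996); B is ahead of A.

208608/1001 frames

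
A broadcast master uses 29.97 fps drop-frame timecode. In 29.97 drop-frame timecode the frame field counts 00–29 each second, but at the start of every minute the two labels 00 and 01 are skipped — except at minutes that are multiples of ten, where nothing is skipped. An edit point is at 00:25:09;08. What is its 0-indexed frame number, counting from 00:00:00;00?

Complete 10-minute blocks: 2, each 17982 frames → 35964.
Remaining 5 whole minutes in the current block: 1800 + 4 × 1798 = 8992 frames.
Within the current minute: 9 × 30 + 8 − 2 = 276 (labels ;00/;01 skipped at this minute). Total = 35964 + 8992 + 276 = 45232.

45232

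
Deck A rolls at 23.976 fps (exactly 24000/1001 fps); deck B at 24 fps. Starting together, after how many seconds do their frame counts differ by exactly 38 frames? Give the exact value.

The gap grows by |24 − 24000/1001| = 24/1001 frames per second.
Time for a 38-frame gap: 38 ÷ (24/1001) = 19019/12 s.

19019/12 seconds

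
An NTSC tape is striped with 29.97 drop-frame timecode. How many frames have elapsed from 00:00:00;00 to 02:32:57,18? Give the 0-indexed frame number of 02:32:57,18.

275054

As if non-drop at 30 labels/s: (2 × 3600 + 32 × 60 + 57) × 30 + 18 = 275328.
Minute boundaries passed: 152; those not divisible by 10: 152 − 15 = 137; dropped labels = 2 × 137 = 274.
Actual frame index = 275328 − 274 = 275054.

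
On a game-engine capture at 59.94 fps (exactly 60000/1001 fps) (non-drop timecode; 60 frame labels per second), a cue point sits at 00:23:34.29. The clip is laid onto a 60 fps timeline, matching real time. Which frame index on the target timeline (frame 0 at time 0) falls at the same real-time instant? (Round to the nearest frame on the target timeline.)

Source frame index: (0×3600 + 23×60 + 34) × 60 + 29 = 84869.
Real time: 84869 / (60000/1001) = 84953869/60000 s.
Target frame: (84953869/60000) × (60) = 84953869/1000 ≈ 84953.869 → 84954.

frame 84954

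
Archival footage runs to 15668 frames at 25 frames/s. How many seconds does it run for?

626.72 seconds

Running time = 15668 / (25) = 626.72 s.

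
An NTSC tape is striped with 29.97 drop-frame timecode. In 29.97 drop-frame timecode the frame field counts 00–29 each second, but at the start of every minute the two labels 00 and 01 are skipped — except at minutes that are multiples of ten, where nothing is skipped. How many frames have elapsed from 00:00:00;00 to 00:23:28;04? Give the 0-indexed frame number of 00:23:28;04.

As if non-drop at 30 labels/s: (0 × 3600 + 23 × 60 + 28) × 30 + 4 = 42244.
Minute boundaries passed: 23; those not divisible by 10: 23 − 2 = 21; dropped labels = 2 × 21 = 42.
Actual frame index = 42244 − 42 = 42202.

42202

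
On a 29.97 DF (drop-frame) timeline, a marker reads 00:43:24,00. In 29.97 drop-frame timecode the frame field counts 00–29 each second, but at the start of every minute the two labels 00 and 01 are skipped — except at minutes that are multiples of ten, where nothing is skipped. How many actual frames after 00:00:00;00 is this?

78042

As if non-drop at 30 labels/s: (0 × 3600 + 43 × 60 + 24) × 30 + 0 = 78120.
Minute boundaries passed: 43; those not divisible by 10: 43 − 4 = 39; dropped labels = 2 × 39 = 78.
Actual frame index = 78120 − 78 = 78042.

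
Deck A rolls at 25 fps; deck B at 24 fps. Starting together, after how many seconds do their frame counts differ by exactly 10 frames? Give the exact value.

The gap grows by |24 − 25| = 1 frame per second.
Time for a 10-frame gap: 10 ÷ (1) = 10 s.

10 seconds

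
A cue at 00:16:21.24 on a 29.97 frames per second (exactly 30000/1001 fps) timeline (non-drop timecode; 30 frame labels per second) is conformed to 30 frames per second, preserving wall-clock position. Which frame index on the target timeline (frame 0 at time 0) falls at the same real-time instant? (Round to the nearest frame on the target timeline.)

Source frame index: (0×3600 + 16×60 + 21) × 30 + 24 = 29454.
Real time: 29454 / (30000/1001) = 4913909/5000 s.
Target frame: (4913909/5000) × (30) = 14741727/500 ≈ 29483.454 → 29483.

frame 29483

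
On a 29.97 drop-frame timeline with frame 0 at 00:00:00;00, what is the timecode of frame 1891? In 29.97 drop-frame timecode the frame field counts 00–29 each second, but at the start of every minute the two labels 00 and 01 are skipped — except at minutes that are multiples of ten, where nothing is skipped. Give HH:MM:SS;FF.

Ten DF minutes hold 17982 frames, so frame 1891 lies in block 0 (frames 0–17981) with 1891 frames into that block.
The block's first minute is 1800 frames and the rest 1798 each; 1891 frames reaches minute 1, so 0 × 18 + 1 × 2 = 2 labels have been skipped so far.
Adding those back, label number 1891 + 2 = 1893 at 30 labels/s is 63 s + 3 f = 0 h 1 min 3 s frame 3, i.e. 00:01:03;03.

00:01:03;03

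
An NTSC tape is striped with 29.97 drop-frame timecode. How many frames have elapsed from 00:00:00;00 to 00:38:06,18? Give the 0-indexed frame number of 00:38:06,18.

Complete 10-minute blocks: 3, each 17982 frames → 53946.
Remaining 8 whole minutes in the current block: 1800 + 7 × 1798 = 14386 frames.
Within the current minute: 6 × 30 + 18 − 2 = 196 (labels ;00/;01 skipped at this minute). Total = 53946 + 14386 + 196 = 68528.

68528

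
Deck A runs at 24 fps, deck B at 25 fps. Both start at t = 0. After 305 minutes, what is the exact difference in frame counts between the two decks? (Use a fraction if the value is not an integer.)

18300 frames

305 min = 18300 s.
A emits 24 × 18300 = 439200 frames; B emits 25 × 18300 = 457500.
Difference = 18300 frames; B is ahead of A.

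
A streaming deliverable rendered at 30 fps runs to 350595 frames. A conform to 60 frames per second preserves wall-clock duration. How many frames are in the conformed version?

Target frames = source frames × (target rate / source rate) = 350595 × (60)/(30) = 350595 × 2 = 701190.

701190 frames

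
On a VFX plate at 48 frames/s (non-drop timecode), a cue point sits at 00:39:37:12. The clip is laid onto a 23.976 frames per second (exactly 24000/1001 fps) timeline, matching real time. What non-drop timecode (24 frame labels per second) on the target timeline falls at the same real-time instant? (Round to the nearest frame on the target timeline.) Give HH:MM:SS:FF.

00:39:34:21

Source frame index: (0×3600 + 39×60 + 37) × 48 + 12 = 114108.
Real time: 114108 / (48) = 9509/4 s.
Target frame: (9509/4) × (24000/1001) = 57054000/1001 ≈ 56997.003 → 56997.
At 24 labels/s: frame 56997 → 00:39:34:21.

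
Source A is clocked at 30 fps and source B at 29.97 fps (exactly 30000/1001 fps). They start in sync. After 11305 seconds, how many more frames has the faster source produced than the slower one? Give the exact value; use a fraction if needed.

A emits 30 × 11305 = 339150 frames; B emits 30000/1001 × 11305 = 48450000/143.
Difference = 48450/143 frames (≈ 338.8112); B is behind A.

48450/143 frames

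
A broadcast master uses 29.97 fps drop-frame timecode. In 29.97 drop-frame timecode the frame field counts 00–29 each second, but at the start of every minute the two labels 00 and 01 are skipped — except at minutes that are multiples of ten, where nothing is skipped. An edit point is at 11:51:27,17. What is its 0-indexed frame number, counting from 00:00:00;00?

1279347

As if non-drop at 30 labels/s: (11 × 3600 + 51 × 60 + 27) × 30 + 17 = 1280627.
Minute boundaries passed: 711; those not divisible by 10: 711 − 71 = 640; dropped labels = 2 × 640 = 1280.
Actual frame index = 1280627 − 1280 = 1279347.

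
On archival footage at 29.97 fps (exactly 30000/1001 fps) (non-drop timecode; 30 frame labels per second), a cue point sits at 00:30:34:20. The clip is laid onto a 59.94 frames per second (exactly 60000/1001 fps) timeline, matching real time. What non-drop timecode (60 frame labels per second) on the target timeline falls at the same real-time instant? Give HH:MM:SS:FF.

00:30:34:40

Source frame index: (0×3600 + 30×60 + 34) × 30 + 20 = 55040.
Real time: 55040 / (30000/1001) = 688688/375 s.
Target frame: (688688/375) × (60000/1001) = 110080.
At 60 labels/s: frame 110080 → 00:30:34:40.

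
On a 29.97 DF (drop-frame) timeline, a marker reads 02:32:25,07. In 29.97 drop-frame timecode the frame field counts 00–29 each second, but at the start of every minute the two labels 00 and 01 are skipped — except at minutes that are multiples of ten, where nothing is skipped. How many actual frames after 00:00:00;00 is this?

274083

Complete 10-minute blocks: 15, each 17982 frames → 269730.
Remaining 2 whole minutes in the current block: 1800 + 1 × 1798 = 3598 frames.
Within the current minute: 25 × 30 + 7 − 2 = 755 (labels ;00/;01 skipped at this minute). Total = 269730 + 3598 + 755 = 274083.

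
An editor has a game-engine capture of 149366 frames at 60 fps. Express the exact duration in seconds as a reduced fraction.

Running time = 149366 ÷ (60) = 149366 × 1/60 = 74683/30 s.

74683/30 seconds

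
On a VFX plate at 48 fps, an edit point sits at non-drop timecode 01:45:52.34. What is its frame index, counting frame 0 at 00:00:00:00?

Total seconds to the label: (1 × 3600 + 45 × 60 + 52) = 6352.
Frame index = 6352 × 48 + 34 = 304930.

frame 304930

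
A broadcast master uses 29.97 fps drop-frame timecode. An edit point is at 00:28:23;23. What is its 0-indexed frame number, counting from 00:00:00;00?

51061

Complete 10-minute blocks: 2, each 17982 frames → 35964.
Remaining 8 whole minutes in the current block: 1800 + 7 × 1798 = 14386 frames.
Within the current minute: 23 × 30 + 23 − 2 = 711 (labels ;00/;01 skipped at this minute). Total = 35964 + 14386 + 711 = 51061.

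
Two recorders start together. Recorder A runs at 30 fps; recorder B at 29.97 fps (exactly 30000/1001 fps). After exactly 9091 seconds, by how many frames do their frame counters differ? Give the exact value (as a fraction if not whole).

272730/1001 frames

A emits 30 × 9091 = 272730 frames; B emits 30000/1001 × 9091 = 272730000/1001.
Difference = 272730/1001 frames (≈ 272.4575); B is behind A.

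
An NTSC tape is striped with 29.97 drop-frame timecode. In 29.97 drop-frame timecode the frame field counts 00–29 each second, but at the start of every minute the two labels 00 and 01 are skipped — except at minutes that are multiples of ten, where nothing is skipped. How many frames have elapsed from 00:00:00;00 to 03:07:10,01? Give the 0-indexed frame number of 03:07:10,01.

336563

Complete 10-minute blocks: 18, each 17982 frames → 323676.
Remaining 7 whole minutes in the current block: 1800 + 6 × 1798 = 12588 frames.
Within the current minute: 10 × 30 + 1 − 2 = 299 (labels ;00/;01 skipped at this minute). Total = 323676 + 12588 + 299 = 336563.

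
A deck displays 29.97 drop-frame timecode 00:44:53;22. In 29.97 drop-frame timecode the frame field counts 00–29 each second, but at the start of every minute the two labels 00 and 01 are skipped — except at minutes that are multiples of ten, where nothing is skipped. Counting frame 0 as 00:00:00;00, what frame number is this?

Complete 10-minute blocks: 4, each 17982 frames → 71928.
Remaining 4 whole minutes in the current block: 1800 + 3 × 1798 = 7194 frames.
Within the current minute: 53 × 30 + 22 − 2 = 1610 (labels ;00/;01 skipped at this minute). Total = 71928 + 7194 + 1610 = 80732.

80732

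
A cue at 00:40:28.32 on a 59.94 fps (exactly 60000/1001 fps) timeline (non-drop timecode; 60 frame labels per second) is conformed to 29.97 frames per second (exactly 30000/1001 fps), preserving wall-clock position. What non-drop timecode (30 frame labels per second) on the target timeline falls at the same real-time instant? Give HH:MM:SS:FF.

00:40:28:16

Source frame index: (0×3600 + 40×60 + 28) × 60 + 32 = 145712.
Real time: 145712 / (60000/1001) = 9116107/3750 s.
Target frame: (9116107/3750) × (30000/1001) = 72856.
At 30 labels/s: frame 72856 → 00:40:28:16.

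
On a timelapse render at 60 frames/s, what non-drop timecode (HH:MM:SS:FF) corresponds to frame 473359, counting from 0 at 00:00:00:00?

473359 ÷ 60 = 7889 full seconds, remainder 19 frames.
7889 s = 2 h 11 min 29 s.
Timecode: 02:11:29:19.

02:11:29:19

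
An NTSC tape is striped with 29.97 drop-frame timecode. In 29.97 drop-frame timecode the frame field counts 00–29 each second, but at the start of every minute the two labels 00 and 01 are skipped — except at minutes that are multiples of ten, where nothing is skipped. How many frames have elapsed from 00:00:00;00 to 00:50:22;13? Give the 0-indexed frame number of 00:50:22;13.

90583

Complete 10-minute blocks: 5, each 17982 frames → 89910.
Remaining 0 whole minutes in the current block: 0 frames.
Within the current minute: 22 × 30 + 13 = 673. Total = 89910 + 0 + 673 = 90583.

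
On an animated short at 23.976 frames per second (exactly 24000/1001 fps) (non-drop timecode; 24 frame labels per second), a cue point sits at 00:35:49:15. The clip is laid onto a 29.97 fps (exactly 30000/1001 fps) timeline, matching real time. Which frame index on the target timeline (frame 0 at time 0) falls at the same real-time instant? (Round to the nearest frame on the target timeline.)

Source frame index: (0×3600 + 35×60 + 49) × 24 + 15 = 51591.
Real time: 51591 / (24000/1001) = 17214197/8000 s.
Target frame: (17214197/8000) × (30000/1001) = 257955/4 ≈ 64488.750 → 64489.

frame 64489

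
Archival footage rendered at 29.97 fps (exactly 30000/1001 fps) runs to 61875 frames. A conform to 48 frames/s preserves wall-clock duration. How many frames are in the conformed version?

Target frames = source frames × (target rate / source rate) = 61875 × (48)/(30000/1001) = 61875 × 1001/625 = 99099.

99099 frames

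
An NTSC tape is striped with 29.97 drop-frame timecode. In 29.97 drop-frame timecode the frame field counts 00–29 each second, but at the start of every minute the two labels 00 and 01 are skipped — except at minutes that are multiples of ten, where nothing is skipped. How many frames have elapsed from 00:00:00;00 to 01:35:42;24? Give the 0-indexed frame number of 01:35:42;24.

Complete 10-minute blocks: 9, each 17982 frames → 161838.
Remaining 5 whole minutes in the current block: 1800 + 4 × 1798 = 8992 frames.
Within the current minute: 42 × 30 + 24 − 2 = 1282 (labels ;00/;01 skipped at this minute). Total = 161838 + 8992 + 1282 = 172112.

172112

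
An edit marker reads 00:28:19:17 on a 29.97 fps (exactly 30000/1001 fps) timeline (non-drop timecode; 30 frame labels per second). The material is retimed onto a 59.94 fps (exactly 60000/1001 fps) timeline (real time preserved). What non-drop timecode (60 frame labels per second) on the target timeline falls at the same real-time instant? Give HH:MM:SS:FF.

Source frame index: (0×3600 + 28×60 + 19) × 30 + 17 = 50987.
Real time: 50987 / (30000/1001) = 51037987/30000 s.
Target frame: (51037987/30000) × (60000/1001) = 101974.
At 60 labels/s: frame 101974 → 00:28:19:34.

00:28:19:34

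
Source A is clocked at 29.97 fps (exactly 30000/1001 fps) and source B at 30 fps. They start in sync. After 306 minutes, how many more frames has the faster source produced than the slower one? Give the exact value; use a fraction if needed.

306 min = 18360 s.
A emits 30000/1001 × 18360 = 550800000/1001 frames; B emits 30 × 18360 = 550800.
Difference = 550800/1001 frames (≈ 550.2498); B is ahead of A.

550800/1001 frames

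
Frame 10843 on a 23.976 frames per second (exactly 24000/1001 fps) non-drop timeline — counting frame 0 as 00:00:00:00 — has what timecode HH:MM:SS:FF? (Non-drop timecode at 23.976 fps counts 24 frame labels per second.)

10843 ÷ 24 = 451 full seconds, remainder 19 frames.
451 s = 0 h 7 min 31 s.
Timecode: 00:07:31:19.

00:07:31:19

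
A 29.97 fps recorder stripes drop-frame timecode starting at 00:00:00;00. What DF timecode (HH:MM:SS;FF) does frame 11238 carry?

Each 10-minute DF block holds 10 × 60 × 30 − 9 × 2 = 17982 frames. 11238 ÷ 17982 → 0 full blocks, remainder 11238.
Within the partial block the first minute is 1800 frames and each further minute 1798, so 6 further minute boundaries passed. Total skipped labels = 18 × 0 + 2 × 6 = 12.
Non-drop label index = 11238 + 12 = 11250; at 30 labels/s that is 00:06:15:00, i.e. DF 00:06:15;00.

00:06:15;00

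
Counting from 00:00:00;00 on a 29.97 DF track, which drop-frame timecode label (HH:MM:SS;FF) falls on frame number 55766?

00:31:00;22

Ten DF minutes hold 17982 frames, so frame 55766 lies in block 3 (frames 53946–71927) with 1820 frames into that block.
The block's first minute is 1800 frames and the rest 1798 each; 1820 frames reaches minute 1, so 3 × 18 + 1 × 2 = 56 labels have been skipped so far.
Adding those back, label number 55766 + 56 = 55822 at 30 labels/s is 1860 s + 22 f = 0 h 31 min 0 s frame 22, i.e. 00:31:00;22.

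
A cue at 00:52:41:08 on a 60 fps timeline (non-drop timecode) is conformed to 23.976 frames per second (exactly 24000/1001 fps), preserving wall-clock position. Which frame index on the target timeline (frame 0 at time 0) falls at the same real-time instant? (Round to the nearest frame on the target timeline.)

Source frame index: (0×3600 + 52×60 + 41) × 60 + 8 = 189668.
Real time: 189668 / (60) = 47417/15 s.
Target frame: (47417/15) × (24000/1001) = 75867200/1001 ≈ 75791.409 → 75791.

frame 75791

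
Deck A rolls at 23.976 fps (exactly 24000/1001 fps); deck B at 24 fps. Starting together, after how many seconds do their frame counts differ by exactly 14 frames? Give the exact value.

The gap grows by |24 − 24000/1001| = 24/1001 frames per second.
Time for a 14-frame gap: 14 ÷ (24/1001) = 7007/12 s.

7007/12 seconds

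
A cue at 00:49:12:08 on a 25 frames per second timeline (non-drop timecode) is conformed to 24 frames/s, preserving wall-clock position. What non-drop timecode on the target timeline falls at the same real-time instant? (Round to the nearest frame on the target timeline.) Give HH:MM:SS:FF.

Source frame index: (0×3600 + 49×60 + 12) × 25 + 8 = 73808.
Real time: 73808 / (25) = 73808/25 s.
Target frame: (73808/25) × (24) = 1771392/25 ≈ 70855.680 → 70856.
At 24 labels/s: frame 70856 → 00:49:12:08.

00:49:12:08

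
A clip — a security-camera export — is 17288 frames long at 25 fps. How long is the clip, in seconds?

Running time = 17288 / (25) = 691.52 s.

691.52 seconds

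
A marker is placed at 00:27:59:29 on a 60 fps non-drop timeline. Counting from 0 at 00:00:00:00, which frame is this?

frame 100769

Total seconds to the label: (0 × 3600 + 27 × 60 + 59) = 1679.
Frame index = 1679 × 60 + 29 = 100769.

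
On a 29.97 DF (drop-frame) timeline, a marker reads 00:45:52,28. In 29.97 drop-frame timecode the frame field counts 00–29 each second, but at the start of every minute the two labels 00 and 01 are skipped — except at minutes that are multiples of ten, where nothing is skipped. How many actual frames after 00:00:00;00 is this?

Complete 10-minute blocks: 4, each 17982 frames → 71928.
Remaining 5 whole minutes in the current block: 1800 + 4 × 1798 = 8992 frames.
Within the current minute: 52 × 30 + 28 − 2 = 1586 (labels ;00/;01 skipped at this minute). Total = 71928 + 8992 + 1586 = 82506.

82506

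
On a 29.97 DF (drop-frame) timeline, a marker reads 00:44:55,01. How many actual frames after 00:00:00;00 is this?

80771

As if non-drop at 30 labels/s: (0 × 3600 + 44 × 60 + 55) × 30 + 1 = 80851.
Minute boundaries passed: 44; those not divisible by 10: 44 − 4 = 40; dropped labels = 2 × 40 = 80.
Actual frame index = 80851 − 80 = 80771.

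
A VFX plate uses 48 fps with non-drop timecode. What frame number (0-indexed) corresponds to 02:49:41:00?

488688

Total seconds to the label: (2 × 3600 + 49 × 60 + 41) = 10181.
Frame index = 10181 × 48 + 0 = 488688.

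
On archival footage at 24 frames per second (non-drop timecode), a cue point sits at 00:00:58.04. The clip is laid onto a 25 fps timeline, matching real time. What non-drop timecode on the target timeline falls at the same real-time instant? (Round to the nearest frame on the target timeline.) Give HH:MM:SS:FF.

00:00:58:04

Source frame index: (0×3600 + 0×60 + 58) × 24 + 4 = 1396.
Real time: 1396 / (24) = 349/6 s.
Target frame: (349/6) × (25) = 8725/6 ≈ 1454.167 → 1454.
At 25 labels/s: frame 1454 → 00:00:58:04.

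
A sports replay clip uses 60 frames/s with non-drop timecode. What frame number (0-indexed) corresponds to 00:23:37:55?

85075

Total seconds to the label: (0 × 3600 + 23 × 60 + 37) = 1417.
Frame index = 1417 × 60 + 55 = 85075.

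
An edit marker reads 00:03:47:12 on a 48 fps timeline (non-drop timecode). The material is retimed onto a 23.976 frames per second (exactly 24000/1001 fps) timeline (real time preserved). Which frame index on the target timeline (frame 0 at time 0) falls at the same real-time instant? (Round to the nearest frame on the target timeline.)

frame 5449

Source frame index: (0×3600 + 3×60 + 47) × 48 + 12 = 10908.
Real time: 10908 / (48) = 909/4 s.
Target frame: (909/4) × (24000/1001) = 5454000/1001 ≈ 5448.551 → 5449.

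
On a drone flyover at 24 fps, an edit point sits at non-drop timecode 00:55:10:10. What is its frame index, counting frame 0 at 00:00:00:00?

Total seconds to the label: (0 × 3600 + 55 × 60 + 10) = 3310.
Frame index = 3310 × 24 + 10 = 79450.

79450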